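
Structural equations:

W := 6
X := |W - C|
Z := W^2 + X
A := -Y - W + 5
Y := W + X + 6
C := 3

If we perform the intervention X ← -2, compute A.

-11

The intervention breaks the incoming arrows to X: X := |W - C| no longer applies, and X = -2.
Y = W + X + 6  [with W=6, X=-2]  = 10
A = -Y - W + 5  [with Y=10, W=6]  = -11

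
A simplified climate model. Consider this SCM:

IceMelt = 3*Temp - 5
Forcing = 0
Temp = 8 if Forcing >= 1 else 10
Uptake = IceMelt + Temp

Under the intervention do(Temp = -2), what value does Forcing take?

Under do(Temp=-2), the mechanism Temp = 8 if Forcing >= 1 else 10 is discarded; Temp is fixed at -2.
Forcing is not downstream of the intervention, so its value is determined by the original equations.

0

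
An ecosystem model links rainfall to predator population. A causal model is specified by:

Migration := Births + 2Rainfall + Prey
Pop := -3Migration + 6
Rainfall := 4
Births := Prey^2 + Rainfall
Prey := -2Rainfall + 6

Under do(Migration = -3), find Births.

Under do(Migration=-3), the mechanism Migration := Births + 2Rainfall + Prey is discarded; Migration is fixed at -3.
Since Births is not a descendant of the intervened variable, it is unaffected.
Prey = -2Rainfall + 6  [with Rainfall=4]  = -2
Births = Prey^2 + Rainfall  [with Prey=-2, Rainfall=4]  = 8

8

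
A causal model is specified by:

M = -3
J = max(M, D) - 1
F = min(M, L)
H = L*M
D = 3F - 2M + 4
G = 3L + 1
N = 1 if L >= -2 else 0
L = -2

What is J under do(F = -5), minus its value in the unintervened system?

do(F=-5) replaces the equation F = min(M, L) with the constant F = -5.
D = 3F - 2M + 4  [with F=-5, M=-3]  = -5
J = max(M, D) - 1  [with M=-3, D=-5]  = -4
Without intervention: F = min(M, L)  [with M=-3, L=-2]  = -3; D = 3F - 2M + 4  [with F=-3, M=-3]  = 1; J = max(M, D) - 1  [with M=-3, D=1]  = 0.
Change = -4 − 0 = -4.

-4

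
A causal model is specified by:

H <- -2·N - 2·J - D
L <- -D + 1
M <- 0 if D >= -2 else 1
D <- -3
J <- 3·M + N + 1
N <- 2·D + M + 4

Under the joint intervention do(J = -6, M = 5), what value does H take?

The joint intervention fixes J = -6, M = 5, removing each variable's own equation.
N = 2·D + M + 4  [with D=-3, M=5]  = 3
H = -2·N - 2·J - D  [with N=3, J=-6, D=-3]  = 9

9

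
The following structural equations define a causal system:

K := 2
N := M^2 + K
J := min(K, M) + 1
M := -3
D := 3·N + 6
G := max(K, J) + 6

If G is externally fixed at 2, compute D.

The intervention breaks the incoming arrows to G: G := max(K, J) + 6 no longer applies, and G = 2.
Since D is not a descendant of the intervened variable, it is unaffected.
N = M^2 + K  [with M=-3, K=2]  = 11
D = 3·N + 6  [with N=11]  = 39

39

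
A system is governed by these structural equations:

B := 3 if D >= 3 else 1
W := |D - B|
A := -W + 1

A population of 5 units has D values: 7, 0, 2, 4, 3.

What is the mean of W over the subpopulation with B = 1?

E[W|B=1] averages over only the 2 units with B=1 (D = 0, 2): W = 1, 1, mean 1.

1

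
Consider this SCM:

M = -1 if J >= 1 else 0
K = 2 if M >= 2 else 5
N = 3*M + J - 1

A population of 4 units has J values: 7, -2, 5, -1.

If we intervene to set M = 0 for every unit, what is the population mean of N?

do(M=0) breaks M's dependence on J. With M=0 fixed, N across the units is 6, -3, 4, -2, mean 1.25.

1.25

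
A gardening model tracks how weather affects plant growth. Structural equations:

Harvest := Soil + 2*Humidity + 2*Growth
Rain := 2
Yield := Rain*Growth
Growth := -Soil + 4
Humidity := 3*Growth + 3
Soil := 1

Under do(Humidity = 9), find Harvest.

25

Under do(Humidity=9), the mechanism Humidity := 3*Growth + 3 is discarded; Humidity is fixed at 9.
Growth = -Soil + 4  [with Soil=1]  = 3
Harvest = Soil + 2*Humidity + 2*Growth  [with Soil=1, Humidity=9, Growth=3]  = 25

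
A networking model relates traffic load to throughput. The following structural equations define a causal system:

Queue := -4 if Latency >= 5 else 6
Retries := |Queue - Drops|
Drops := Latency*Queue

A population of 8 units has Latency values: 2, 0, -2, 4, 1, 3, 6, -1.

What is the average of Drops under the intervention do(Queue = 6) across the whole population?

Every unit gets Queue=6 under the intervention. Drops values become 12, 0, -12, 24, 6, 18, 36, -6; E[Drops|do(Queue=6)] = 9.75.

9.75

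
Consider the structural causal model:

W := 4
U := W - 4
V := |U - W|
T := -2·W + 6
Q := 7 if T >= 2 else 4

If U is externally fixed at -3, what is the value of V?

Under do(U=-3), the mechanism U := W - 4 is discarded; U is fixed at -3.
V = |U - W|  [with U=-3, W=4]  = 7

7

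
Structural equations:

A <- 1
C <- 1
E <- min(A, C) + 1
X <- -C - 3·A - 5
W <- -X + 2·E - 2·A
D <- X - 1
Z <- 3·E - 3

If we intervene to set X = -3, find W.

Intervening sets X = -3 and removes its equation (X <- -C - 3·A - 5).
E = min(A, C) + 1  [with A=1, C=1]  = 2
W = -X + 2·E - 2·A  [with X=-3, E=2, A=1]  = 5

5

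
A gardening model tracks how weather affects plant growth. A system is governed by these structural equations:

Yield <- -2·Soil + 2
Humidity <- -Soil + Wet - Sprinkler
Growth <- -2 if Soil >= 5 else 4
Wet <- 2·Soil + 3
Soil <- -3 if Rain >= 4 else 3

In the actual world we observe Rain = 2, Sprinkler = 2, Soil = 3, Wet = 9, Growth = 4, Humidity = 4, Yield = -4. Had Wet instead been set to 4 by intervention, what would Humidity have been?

Under do(Wet=4), the mechanism Wet <- 2·Soil + 3 is discarded; Wet is fixed at 4.
Soil = -3 if Rain >= 4 else 3  [with Rain=2]  = 3
Humidity = -Soil + Wet - Sprinkler  [with Soil=3, Wet=4, Sprinkler=2]  = -1

-1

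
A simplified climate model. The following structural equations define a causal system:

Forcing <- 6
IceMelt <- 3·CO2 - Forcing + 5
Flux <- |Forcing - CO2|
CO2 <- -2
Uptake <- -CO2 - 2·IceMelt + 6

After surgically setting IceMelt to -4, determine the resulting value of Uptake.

do(IceMelt=-4) replaces the equation IceMelt <- 3·CO2 - Forcing + 5 with the constant IceMelt = -4.
Uptake = -CO2 - 2·IceMelt + 6  [with CO2=-2, IceMelt=-4]  = 16

16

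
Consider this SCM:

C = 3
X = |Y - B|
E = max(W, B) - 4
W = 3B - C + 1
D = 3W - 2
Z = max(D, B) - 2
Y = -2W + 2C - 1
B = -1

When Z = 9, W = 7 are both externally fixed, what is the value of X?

The joint intervention fixes Z = 9, W = 7, removing each variable's own equation.
Y = -2W + 2C - 1  [with W=7, C=3]  = -9
X = |Y - B|  [with Y=-9, B=-1]  = 8

8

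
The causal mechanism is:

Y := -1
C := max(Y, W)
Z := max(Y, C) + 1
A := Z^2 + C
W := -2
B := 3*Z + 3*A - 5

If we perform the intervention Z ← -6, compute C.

-1

Under do(Z=-6), the mechanism Z := max(Y, C) + 1 is discarded; Z is fixed at -6.
Since C is not a descendant of the intervened variable, it is unaffected.
C = max(Y, W)  [with Y=-1, W=-2]  = -1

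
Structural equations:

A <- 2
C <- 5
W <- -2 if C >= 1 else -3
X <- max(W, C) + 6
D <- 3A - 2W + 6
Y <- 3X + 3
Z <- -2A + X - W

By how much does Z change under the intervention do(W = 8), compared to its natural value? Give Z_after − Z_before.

-7

The intervention breaks the incoming arrows to W: W <- -2 if C >= 1 else -3 no longer applies, and W = 8.
X = max(W, C) + 6  [with W=8, C=5]  = 14
Z = -2A + X - W  [with A=2, X=14, W=8]  = 2
Without intervention: W = -2 if C >= 1 else -3  [with C=5]  = -2; X = max(W, C) + 6  [with W=-2, C=5]  = 11; Z = -2A + X - W  [with A=2, X=11, W=-2]  = 9.
Change = 2 − 9 = -7.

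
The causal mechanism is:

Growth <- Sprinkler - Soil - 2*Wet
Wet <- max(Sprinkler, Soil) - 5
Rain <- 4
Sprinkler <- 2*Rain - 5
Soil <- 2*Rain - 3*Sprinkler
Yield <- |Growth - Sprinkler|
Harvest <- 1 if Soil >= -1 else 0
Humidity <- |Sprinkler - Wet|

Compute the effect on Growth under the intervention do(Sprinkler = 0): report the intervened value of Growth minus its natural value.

-22

do(Sprinkler=0) replaces the equation Sprinkler <- 2*Rain - 5 with the constant Sprinkler = 0.
Soil = 2*Rain - 3*Sprinkler  [with Rain=4, Sprinkler=0]  = 8
Wet = max(Sprinkler, Soil) - 5  [with Sprinkler=0, Soil=8]  = 3
Growth = Sprinkler - Soil - 2*Wet  [with Sprinkler=0, Soil=8, Wet=3]  = -14
Without intervention: Sprinkler = 2*Rain - 5  [with Rain=4]  = 3; Soil = 2*Rain - 3*Sprinkler  [with Rain=4, Sprinkler=3]  = -1; Wet = max(Sprinkler, Soil) - 5  [with Sprinkler=3, Soil=-1]  = -2; Growth = Sprinkler - Soil - 2*Wet  [with Sprinkler=3, Soil=-1, Wet=-2]  = 8.
Change = -14 − 8 = -22.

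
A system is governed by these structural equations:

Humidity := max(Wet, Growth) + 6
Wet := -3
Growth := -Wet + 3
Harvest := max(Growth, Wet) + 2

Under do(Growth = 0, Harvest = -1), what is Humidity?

The joint intervention fixes Growth = 0, Harvest = -1, removing each variable's own equation.
Humidity = max(Wet, Growth) + 6  [with Wet=-3, Growth=0]  = 6

6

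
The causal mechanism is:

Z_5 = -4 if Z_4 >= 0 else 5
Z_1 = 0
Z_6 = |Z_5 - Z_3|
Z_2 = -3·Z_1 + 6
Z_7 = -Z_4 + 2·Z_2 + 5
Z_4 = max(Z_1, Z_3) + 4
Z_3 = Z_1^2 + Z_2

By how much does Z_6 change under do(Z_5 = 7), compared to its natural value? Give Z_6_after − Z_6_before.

-9

The intervention breaks the incoming arrows to Z_5: Z_5 = -4 if Z_4 >= 0 else 5 no longer applies, and Z_5 = 7.
Z_2 = -3·Z_1 + 6  [with Z_1=0]  = 6
Z_3 = Z_1^2 + Z_2  [with Z_1=0, Z_2=6]  = 6
Z_6 = |Z_5 - Z_3|  [with Z_5=7, Z_3=6]  = 1
Without intervention: Z_2 = -3·Z_1 + 6  [with Z_1=0]  = 6; Z_3 = Z_1^2 + Z_2  [with Z_1=0, Z_2=6]  = 6; Z_4 = max(Z_1, Z_3) + 4  [with Z_1=0, Z_3=6]  = 10; Z_5 = -4 if Z_4 >= 0 else 5  [with Z_4=10]  = -4; Z_6 = |Z_5 - Z_3|  [with Z_5=-4, Z_3=6]  = 10.
Change = 1 − 10 = -9.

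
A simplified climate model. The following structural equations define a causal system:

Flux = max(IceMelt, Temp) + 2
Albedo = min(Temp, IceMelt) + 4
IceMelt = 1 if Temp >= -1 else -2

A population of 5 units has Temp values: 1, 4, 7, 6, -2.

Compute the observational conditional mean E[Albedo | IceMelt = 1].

5

Conditioning on IceMelt=1 selects the 4 unit(s) with Temp ∈ {1, 4, 7, 6}. Their Albedo values: 5, 5, 5, 5. Mean = 5.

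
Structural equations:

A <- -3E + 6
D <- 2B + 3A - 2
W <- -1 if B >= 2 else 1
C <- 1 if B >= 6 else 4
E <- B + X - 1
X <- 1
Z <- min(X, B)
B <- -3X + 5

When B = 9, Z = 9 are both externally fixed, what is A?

-21

The joint intervention fixes B = 9, Z = 9, removing each variable's own equation.
E = B + X - 1  [with B=9, X=1]  = 9
A = -3E + 6  [with E=9]  = -21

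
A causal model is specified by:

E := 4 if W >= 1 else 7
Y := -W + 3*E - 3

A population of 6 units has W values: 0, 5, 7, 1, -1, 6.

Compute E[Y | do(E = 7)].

15

do(E=7) breaks E's dependence on W. With E=7 fixed, Y across the units is 18, 13, 11, 17, 19, 12, mean 15.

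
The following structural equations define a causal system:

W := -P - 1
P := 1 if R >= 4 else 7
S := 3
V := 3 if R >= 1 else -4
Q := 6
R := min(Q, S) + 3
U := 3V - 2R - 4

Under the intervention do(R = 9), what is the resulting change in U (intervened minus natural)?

The intervention breaks the incoming arrows to R: R := min(Q, S) + 3 no longer applies, and R = 9.
V = 3 if R >= 1 else -4  [with R=9]  = 3
U = 3V - 2R - 4  [with V=3, R=9]  = -13
Without intervention: R = min(Q, S) + 3  [with Q=6, S=3]  = 6; V = 3 if R >= 1 else -4  [with R=6]  = 3; U = 3V - 2R - 4  [with V=3, R=6]  = -7.
Change = -13 − (-7) = -6.

-6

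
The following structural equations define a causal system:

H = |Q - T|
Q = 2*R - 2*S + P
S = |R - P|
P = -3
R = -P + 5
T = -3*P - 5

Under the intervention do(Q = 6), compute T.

Intervening sets Q = 6 and removes its equation (Q = 2*R - 2*S + P).
No directed path runs from Q to T, so T keeps its natural value.
T = -3*P - 5  [with P=-3]  = 4

4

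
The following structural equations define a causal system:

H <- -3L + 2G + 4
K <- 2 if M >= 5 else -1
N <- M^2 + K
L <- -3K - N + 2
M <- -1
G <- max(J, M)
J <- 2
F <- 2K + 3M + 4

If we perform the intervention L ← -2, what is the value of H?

do(L=-2) replaces the equation L <- -3K - N + 2 with the constant L = -2.
G = max(J, M)  [with J=2, M=-1]  = 2
H = -3L + 2G + 4  [with L=-2, G=2]  = 14

14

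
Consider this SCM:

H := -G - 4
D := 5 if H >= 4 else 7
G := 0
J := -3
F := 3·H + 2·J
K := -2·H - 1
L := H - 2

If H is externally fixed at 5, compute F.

9

The intervention breaks the incoming arrows to H: H := -G - 4 no longer applies, and H = 5.
F = 3·H + 2·J  [with H=5, J=-3]  = 9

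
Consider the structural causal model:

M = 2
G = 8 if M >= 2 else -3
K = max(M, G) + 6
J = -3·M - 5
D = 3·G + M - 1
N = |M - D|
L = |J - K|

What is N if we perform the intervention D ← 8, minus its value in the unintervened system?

-17

The intervention breaks the incoming arrows to D: D = 3·G + M - 1 no longer applies, and D = 8.
N = |M - D|  [with M=2, D=8]  = 6
Without intervention: G = 8 if M >= 2 else -3  [with M=2]  = 8; D = 3·G + M - 1  [with G=8, M=2]  = 25; N = |M - D|  [with M=2, D=25]  = 23.
Change = 6 − 23 = -17.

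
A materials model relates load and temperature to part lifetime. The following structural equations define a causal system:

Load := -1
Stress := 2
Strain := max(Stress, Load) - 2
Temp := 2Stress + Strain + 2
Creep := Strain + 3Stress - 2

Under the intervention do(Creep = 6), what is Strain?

do(Creep=6) replaces the equation Creep := Strain + 3Stress - 2 with the constant Creep = 6.
Strain is not downstream of the intervention, so its value is determined by the original equations.
Strain = max(Stress, Load) - 2  [with Stress=2, Load=-1]  = 0

0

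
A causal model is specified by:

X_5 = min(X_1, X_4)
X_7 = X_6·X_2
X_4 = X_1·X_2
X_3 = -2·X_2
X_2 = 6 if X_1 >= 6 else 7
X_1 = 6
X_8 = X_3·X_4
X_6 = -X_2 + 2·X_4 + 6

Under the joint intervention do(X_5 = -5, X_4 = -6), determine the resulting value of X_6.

Setting X_5 = -5, X_4 = -6 by intervention discards those variables' equations.
X_2 = 6 if X_1 >= 6 else 7  [with X_1=6]  = 6
X_6 = -X_2 + 2·X_4 + 6  [with X_2=6, X_4=-6]  = -12

-12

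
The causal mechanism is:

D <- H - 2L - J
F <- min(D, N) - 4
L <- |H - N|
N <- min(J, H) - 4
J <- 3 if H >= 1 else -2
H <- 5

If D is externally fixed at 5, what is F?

-5

The intervention breaks the incoming arrows to D: D <- H - 2L - J no longer applies, and D = 5.
J = 3 if H >= 1 else -2  [with H=5]  = 3
N = min(J, H) - 4  [with J=3, H=5]  = -1
F = min(D, N) - 4  [with D=5, N=-1]  = -5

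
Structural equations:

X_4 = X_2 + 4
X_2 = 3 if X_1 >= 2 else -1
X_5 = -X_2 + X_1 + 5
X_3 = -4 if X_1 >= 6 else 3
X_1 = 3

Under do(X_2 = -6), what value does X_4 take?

Under do(X_2=-6), the mechanism X_2 = 3 if X_1 >= 2 else -1 is discarded; X_2 is fixed at -6.
X_4 = X_2 + 4  [with X_2=-6]  = -2

-2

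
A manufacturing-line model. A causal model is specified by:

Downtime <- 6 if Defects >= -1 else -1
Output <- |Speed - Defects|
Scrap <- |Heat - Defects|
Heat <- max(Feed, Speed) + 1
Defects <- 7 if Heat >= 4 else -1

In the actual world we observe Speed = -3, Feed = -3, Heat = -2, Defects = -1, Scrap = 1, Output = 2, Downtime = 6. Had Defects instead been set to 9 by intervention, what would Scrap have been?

Intervening sets Defects = 9 and removes its equation (Defects <- 7 if Heat >= 4 else -1).
Heat = max(Feed, Speed) + 1  [with Feed=-3, Speed=-3]  = -2
Scrap = |Heat - Defects|  [with Heat=-2, Defects=9]  = 11

11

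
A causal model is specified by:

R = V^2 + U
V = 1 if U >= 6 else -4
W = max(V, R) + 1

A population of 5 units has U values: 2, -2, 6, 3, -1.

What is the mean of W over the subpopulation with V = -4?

17.5

Conditioning on V=-4 selects the 4 unit(s) with U ∈ {2, -2, 3, -1}. Their W values: 19, 15, 20, 16. Mean = 17.5.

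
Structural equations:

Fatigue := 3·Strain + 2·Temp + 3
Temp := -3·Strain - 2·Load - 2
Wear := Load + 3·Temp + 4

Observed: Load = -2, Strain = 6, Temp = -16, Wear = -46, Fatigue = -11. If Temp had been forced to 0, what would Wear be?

The intervention breaks the incoming arrows to Temp: Temp := -3·Strain - 2·Load - 2 no longer applies, and Temp = 0.
Wear = Load + 3·Temp + 4  [with Load=-2, Temp=0]  = 2

2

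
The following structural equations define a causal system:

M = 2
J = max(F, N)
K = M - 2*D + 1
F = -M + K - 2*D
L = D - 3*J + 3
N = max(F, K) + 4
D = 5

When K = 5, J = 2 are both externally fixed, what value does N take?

9

The joint intervention fixes K = 5, J = 2, removing each variable's own equation.
F = -M + K - 2*D  [with M=2, K=5, D=5]  = -7
N = max(F, K) + 4  [with F=-7, K=5]  = 9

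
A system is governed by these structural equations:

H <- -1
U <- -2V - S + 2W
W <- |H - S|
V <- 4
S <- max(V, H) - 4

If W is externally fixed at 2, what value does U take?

Intervening sets W = 2 and removes its equation (W <- |H - S|).
S = max(V, H) - 4  [with V=4, H=-1]  = 0
U = -2V - S + 2W  [with V=4, S=0, W=2]  = -4

-4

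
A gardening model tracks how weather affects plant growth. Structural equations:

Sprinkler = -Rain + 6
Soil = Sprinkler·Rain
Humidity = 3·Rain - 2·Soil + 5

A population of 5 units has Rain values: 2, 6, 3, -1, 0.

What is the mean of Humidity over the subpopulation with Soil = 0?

Observing Soil=0 restricts to units where Soil's equation naturally yields 0: Rain ∈ {6, 0}. In that subpopulation Humidity = 23, 5, mean 14.

14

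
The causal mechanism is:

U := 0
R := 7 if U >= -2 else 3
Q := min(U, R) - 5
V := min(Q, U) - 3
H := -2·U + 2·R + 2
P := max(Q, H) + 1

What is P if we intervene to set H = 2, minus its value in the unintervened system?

The intervention breaks the incoming arrows to H: H := -2·U + 2·R + 2 no longer applies, and H = 2.
R = 7 if U >= -2 else 3  [with U=0]  = 7
Q = min(U, R) - 5  [with U=0, R=7]  = -5
P = max(Q, H) + 1  [with Q=-5, H=2]  = 3
Without intervention: R = 7 if U >= -2 else 3  [with U=0]  = 7; Q = min(U, R) - 5  [with U=0, R=7]  = -5; H = -2·U + 2·R + 2  [with U=0, R=7]  = 16; P = max(Q, H) + 1  [with Q=-5, H=16]  = 17.
Change = 3 − 17 = -14.

-14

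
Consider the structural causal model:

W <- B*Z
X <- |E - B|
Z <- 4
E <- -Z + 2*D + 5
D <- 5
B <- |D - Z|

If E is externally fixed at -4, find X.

5

The intervention breaks the incoming arrows to E: E <- -Z + 2*D + 5 no longer applies, and E = -4.
B = |D - Z|  [with D=5, Z=4]  = 1
X = |E - B|  [with E=-4, B=1]  = 5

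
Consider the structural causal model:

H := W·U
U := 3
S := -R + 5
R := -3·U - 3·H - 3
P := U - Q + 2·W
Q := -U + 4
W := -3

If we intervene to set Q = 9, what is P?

-12

Under do(Q=9), the mechanism Q := -U + 4 is discarded; Q is fixed at 9.
P = U - Q + 2·W  [with U=3, Q=9, W=-3]  = -12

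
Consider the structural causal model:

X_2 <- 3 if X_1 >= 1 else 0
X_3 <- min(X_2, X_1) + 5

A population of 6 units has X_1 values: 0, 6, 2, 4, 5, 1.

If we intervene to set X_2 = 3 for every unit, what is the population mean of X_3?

Under do(X_2=3), X_2's equation is replaced by X_2=3 for every unit. Per-unit X_3: 5, 8, 7, 8, 8, 6. Mean = 7.

7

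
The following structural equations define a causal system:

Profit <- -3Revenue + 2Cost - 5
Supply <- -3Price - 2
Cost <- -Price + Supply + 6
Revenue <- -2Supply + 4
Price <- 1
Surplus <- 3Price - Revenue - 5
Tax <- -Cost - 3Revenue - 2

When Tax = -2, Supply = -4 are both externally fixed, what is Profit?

-39

The joint intervention fixes Tax = -2, Supply = -4, removing each variable's own equation.
Cost = -Price + Supply + 6  [with Price=1, Supply=-4]  = 1
Revenue = -2Supply + 4  [with Supply=-4]  = 12
Profit = -3Revenue + 2Cost - 5  [with Revenue=12, Cost=1]  = -39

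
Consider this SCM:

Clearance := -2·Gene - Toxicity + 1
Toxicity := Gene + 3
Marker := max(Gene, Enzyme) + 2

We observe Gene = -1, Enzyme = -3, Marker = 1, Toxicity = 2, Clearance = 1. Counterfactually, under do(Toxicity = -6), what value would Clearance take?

Intervening sets Toxicity = -6 and removes its equation (Toxicity := Gene + 3).
Clearance = -2·Gene - Toxicity + 1  [with Gene=-1, Toxicity=-6]  = 9

9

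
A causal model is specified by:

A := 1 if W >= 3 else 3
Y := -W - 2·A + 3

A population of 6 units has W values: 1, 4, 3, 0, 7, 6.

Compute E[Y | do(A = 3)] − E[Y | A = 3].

-3

do(A=3) breaks A's dependence on W. With A=3 fixed, Y across the units is -4, -7, -6, -3, -10, -9, mean -6.5.
Observing A=3 restricts to units where A's equation naturally yields 3: W ∈ {1, 0}. In that subpopulation Y = -4, -3, mean -3.5.
Difference = -6.5 − (-3.5) = -3.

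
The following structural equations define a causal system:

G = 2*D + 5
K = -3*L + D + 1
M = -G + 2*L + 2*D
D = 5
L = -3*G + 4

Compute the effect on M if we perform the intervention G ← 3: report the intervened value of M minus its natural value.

84

Under do(G=3), the mechanism G = 2*D + 5 is discarded; G is fixed at 3.
L = -3*G + 4  [with G=3]  = -5
M = -G + 2*L + 2*D  [with G=3, L=-5, D=5]  = -3
Without intervention: G = 2*D + 5  [with D=5]  = 15; L = -3*G + 4  [with G=15]  = -41; M = -G + 2*L + 2*D  [with G=15, L=-41, D=5]  = -87.
Change = -3 − (-87) = 84.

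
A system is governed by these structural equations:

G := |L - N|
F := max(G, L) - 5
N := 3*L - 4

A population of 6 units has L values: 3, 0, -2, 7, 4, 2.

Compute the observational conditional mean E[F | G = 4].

-1

E[F|G=4] averages over only the 2 units with G=4 (L = 0, 4): F = -1, -1, mean -1.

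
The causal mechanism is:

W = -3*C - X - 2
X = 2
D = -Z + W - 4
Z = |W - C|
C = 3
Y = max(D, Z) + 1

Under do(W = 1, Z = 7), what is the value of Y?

Setting W = 1, Z = 7 by intervention discards those variables' equations.
D = -Z + W - 4  [with Z=7, W=1]  = -10
Y = max(D, Z) + 1  [with D=-10, Z=7]  = 8

8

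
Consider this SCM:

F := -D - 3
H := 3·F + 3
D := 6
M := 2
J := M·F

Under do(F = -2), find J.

do(F=-2) replaces the equation F := -D - 3 with the constant F = -2.
J = M·F  [with M=2, F=-2]  = -4

-4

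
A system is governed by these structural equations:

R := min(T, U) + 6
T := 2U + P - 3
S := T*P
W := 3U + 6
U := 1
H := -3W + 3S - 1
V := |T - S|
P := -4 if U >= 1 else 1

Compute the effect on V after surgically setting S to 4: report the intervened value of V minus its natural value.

The intervention breaks the incoming arrows to S: S := T*P no longer applies, and S = 4.
P = -4 if U >= 1 else 1  [with U=1]  = -4
T = 2U + P - 3  [with U=1, P=-4]  = -5
V = |T - S|  [with T=-5, S=4]  = 9
Without intervention: P = -4 if U >= 1 else 1  [with U=1]  = -4; T = 2U + P - 3  [with U=1, P=-4]  = -5; S = T*P  [with T=-5, P=-4]  = 20; V = |T - S|  [with T=-5, S=20]  = 25.
Change = 9 − 25 = -16.

-16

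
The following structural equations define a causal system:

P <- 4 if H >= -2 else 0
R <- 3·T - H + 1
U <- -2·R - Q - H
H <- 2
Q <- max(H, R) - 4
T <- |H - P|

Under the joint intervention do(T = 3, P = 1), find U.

-22

Setting T = 3, P = 1 by intervention discards those variables' equations.
R = 3·T - H + 1  [with T=3, H=2]  = 8
Q = max(H, R) - 4  [with H=2, R=8]  = 4
U = -2·R - Q - H  [with R=8, Q=4, H=2]  = -22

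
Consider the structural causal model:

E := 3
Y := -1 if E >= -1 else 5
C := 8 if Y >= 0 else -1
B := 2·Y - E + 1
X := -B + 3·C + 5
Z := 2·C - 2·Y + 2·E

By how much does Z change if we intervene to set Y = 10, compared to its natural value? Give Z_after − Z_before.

Under do(Y=10), the mechanism Y := -1 if E >= -1 else 5 is discarded; Y is fixed at 10.
C = 8 if Y >= 0 else -1  [with Y=10]  = 8
Z = 2·C - 2·Y + 2·E  [with C=8, Y=10, E=3]  = 2
Without intervention: Y = -1 if E >= -1 else 5  [with E=3]  = -1; C = 8 if Y >= 0 else -1  [with Y=-1]  = -1; Z = 2·C - 2·Y + 2·E  [with C=-1, Y=-1, E=3]  = 6.
Change = 2 − 6 = -4.

-4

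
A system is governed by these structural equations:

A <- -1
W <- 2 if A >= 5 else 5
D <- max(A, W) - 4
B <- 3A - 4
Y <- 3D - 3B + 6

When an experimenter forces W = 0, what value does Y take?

15

do(W=0) replaces the equation W <- 2 if A >= 5 else 5 with the constant W = 0.
D = max(A, W) - 4  [with A=-1, W=0]  = -4
B = 3A - 4  [with A=-1]  = -7
Y = 3D - 3B + 6  [with D=-4, B=-7]  = 15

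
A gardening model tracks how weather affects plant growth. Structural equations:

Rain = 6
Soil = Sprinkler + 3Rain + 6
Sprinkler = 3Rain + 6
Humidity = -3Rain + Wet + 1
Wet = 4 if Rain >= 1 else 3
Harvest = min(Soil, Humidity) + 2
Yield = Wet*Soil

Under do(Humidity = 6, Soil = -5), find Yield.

-20

The joint intervention fixes Humidity = 6, Soil = -5, removing each variable's own equation.
Wet = 4 if Rain >= 1 else 3  [with Rain=6]  = 4
Yield = Wet*Soil  [with Wet=4, Soil=-5]  = -20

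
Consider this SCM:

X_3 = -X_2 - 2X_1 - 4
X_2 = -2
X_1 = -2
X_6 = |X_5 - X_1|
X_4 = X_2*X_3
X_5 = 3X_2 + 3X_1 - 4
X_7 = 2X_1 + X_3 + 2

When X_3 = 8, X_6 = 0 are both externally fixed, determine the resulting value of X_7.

Under do(X_3 = 8, X_6 = 0), each intervened variable's structural equation is replaced by its fixed value.
X_7 = 2X_1 + X_3 + 2  [with X_1=-2, X_3=8]  = 6

6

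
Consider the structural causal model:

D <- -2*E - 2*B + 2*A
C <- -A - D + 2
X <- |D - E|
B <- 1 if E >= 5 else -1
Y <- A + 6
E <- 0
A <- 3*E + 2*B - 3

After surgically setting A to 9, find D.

The intervention breaks the incoming arrows to A: A <- 3*E + 2*B - 3 no longer applies, and A = 9.
B = 1 if E >= 5 else -1  [with E=0]  = -1
D = -2*E - 2*B + 2*A  [with E=0, B=-1, A=9]  = 20

20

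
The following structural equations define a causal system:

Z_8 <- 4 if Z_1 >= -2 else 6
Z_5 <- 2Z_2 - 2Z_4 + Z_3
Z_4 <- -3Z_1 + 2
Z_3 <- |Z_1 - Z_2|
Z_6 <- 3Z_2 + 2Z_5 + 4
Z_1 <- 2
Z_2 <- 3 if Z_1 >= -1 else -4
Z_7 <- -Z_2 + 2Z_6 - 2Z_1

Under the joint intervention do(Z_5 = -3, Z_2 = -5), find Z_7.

Setting Z_5 = -3, Z_2 = -5 by intervention discards those variables' equations.
Z_6 = 3Z_2 + 2Z_5 + 4  [with Z_2=-5, Z_5=-3]  = -17
Z_7 = -Z_2 + 2Z_6 - 2Z_1  [with Z_2=-5, Z_6=-17, Z_1=2]  = -33

-33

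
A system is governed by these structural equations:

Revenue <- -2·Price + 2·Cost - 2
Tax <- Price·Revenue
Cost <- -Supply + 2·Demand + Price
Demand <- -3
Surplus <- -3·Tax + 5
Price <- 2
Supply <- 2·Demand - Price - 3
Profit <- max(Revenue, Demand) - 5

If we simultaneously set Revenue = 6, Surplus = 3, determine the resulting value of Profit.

Setting Revenue = 6, Surplus = 3 by intervention discards those variables' equations.
Profit = max(Revenue, Demand) - 5  [with Revenue=6, Demand=-3]  = 1

1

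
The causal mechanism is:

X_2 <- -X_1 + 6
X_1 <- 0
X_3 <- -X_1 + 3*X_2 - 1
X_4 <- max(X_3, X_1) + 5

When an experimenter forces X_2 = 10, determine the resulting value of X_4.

34

Under do(X_2=10), the mechanism X_2 <- -X_1 + 6 is discarded; X_2 is fixed at 10.
X_3 = -X_1 + 3*X_2 - 1  [with X_1=0, X_2=10]  = 29
X_4 = max(X_3, X_1) + 5  [with X_3=29, X_1=0]  = 34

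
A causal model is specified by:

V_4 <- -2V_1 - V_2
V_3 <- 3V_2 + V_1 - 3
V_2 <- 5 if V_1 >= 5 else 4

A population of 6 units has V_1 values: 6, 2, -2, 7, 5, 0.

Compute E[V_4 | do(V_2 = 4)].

-10

do(V_2=4) breaks V_2's dependence on V_1. With V_2=4 fixed, V_4 across the units is -16, -8, 0, -18, -14, -4, mean -10.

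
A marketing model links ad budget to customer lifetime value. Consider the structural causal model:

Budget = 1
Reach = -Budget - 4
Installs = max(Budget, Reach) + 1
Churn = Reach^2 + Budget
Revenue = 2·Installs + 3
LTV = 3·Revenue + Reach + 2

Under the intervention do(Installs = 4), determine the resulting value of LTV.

30

The intervention breaks the incoming arrows to Installs: Installs = max(Budget, Reach) + 1 no longer applies, and Installs = 4.
Reach = -Budget - 4  [with Budget=1]  = -5
Revenue = 2·Installs + 3  [with Installs=4]  = 11
LTV = 3·Revenue + Reach + 2  [with Revenue=11, Reach=-5]  = 30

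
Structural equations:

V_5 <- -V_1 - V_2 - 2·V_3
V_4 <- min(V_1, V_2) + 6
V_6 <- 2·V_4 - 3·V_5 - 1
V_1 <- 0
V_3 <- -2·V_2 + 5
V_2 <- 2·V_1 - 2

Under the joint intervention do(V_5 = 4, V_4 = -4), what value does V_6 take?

-21

Setting V_5 = 4, V_4 = -4 by intervention discards those variables' equations.
V_6 = 2·V_4 - 3·V_5 - 1  [with V_4=-4, V_5=4]  = -21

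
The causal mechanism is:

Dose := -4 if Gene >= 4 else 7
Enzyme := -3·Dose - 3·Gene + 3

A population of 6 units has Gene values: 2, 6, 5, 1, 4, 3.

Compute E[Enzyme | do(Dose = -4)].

Every unit gets Dose=-4 under the intervention. Enzyme values become 9, -3, 0, 12, 3, 6; E[Enzyme|do(Dose=-4)] = 4.5.

4.5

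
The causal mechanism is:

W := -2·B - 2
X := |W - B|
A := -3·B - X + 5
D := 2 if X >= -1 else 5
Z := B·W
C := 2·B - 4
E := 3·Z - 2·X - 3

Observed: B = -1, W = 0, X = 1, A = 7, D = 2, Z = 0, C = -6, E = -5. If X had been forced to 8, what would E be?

The intervention breaks the incoming arrows to X: X := |W - B| no longer applies, and X = 8.
W = -2·B - 2  [with B=-1]  = 0
Z = B·W  [with B=-1, W=0]  = 0
E = 3·Z - 2·X - 3  [with Z=0, X=8]  = -19

-19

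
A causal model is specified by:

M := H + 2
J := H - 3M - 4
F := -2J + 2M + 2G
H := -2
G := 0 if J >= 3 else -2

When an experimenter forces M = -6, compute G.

0

Under do(M=-6), the mechanism M := H + 2 is discarded; M is fixed at -6.
J = H - 3M - 4  [with H=-2, M=-6]  = 12
G = 0 if J >= 3 else -2  [with J=12]  = 0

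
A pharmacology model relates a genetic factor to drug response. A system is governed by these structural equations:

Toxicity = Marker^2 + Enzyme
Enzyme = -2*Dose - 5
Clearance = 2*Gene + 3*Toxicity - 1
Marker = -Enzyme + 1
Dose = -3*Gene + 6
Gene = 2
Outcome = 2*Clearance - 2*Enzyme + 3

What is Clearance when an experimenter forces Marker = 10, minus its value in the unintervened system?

Under do(Marker=10), the mechanism Marker = -Enzyme + 1 is discarded; Marker is fixed at 10.
Dose = -3*Gene + 6  [with Gene=2]  = 0
Enzyme = -2*Dose - 5  [with Dose=0]  = -5
Toxicity = Marker^2 + Enzyme  [with Marker=10, Enzyme=-5]  = 95
Clearance = 2*Gene + 3*Toxicity - 1  [with Gene=2, Toxicity=95]  = 288
Without intervention: Dose = -3*Gene + 6  [with Gene=2]  = 0; Enzyme = -2*Dose - 5  [with Dose=0]  = -5; Marker = -Enzyme + 1  [with Enzyme=-5]  = 6; Toxicity = Marker^2 + Enzyme  [with Marker=6, Enzyme=-5]  = 31; Clearance = 2*Gene + 3*Toxicity - 1  [with Gene=2, Toxicity=31]  = 96.
Change = 288 − 96 = 192.

192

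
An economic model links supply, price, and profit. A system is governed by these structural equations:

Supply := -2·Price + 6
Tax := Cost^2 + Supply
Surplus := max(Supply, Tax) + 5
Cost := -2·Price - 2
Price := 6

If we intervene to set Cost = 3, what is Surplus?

do(Cost=3) replaces the equation Cost := -2·Price - 2 with the constant Cost = 3.
Supply = -2·Price + 6  [with Price=6]  = -6
Tax = Cost^2 + Supply  [with Cost=3, Supply=-6]  = 3
Surplus = max(Supply, Tax) + 5  [with Supply=-6, Tax=3]  = 8

8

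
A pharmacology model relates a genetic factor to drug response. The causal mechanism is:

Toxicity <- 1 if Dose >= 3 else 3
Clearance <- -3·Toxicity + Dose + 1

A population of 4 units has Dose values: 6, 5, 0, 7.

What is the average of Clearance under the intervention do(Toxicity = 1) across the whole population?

2.5

Every unit gets Toxicity=1 under the intervention. Clearance values become 4, 3, -2, 5; E[Clearance|do(Toxicity=1)] = 2.5.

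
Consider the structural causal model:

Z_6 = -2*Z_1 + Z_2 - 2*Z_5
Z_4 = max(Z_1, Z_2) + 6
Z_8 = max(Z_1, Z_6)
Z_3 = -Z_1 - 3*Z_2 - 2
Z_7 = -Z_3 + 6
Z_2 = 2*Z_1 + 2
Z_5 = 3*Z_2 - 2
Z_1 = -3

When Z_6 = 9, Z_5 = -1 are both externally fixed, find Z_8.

9

Under do(Z_6 = 9, Z_5 = -1), each intervened variable's structural equation is replaced by its fixed value.
Z_8 = max(Z_1, Z_6)  [with Z_1=-3, Z_6=9]  = 9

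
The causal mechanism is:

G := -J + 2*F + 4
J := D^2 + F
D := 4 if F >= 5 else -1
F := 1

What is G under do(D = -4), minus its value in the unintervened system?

-15

Under do(D=-4), the mechanism D := 4 if F >= 5 else -1 is discarded; D is fixed at -4.
J = D^2 + F  [with D=-4, F=1]  = 17
G = -J + 2*F + 4  [with J=17, F=1]  = -11
Without intervention: D = 4 if F >= 5 else -1  [with F=1]  = -1; J = D^2 + F  [with D=-1, F=1]  = 2; G = -J + 2*F + 4  [with J=2, F=1]  = 4.
Change = -11 − 4 = -15.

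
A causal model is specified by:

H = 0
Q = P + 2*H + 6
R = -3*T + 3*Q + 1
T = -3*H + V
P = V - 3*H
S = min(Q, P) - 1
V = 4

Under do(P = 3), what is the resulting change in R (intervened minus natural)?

The intervention breaks the incoming arrows to P: P = V - 3*H no longer applies, and P = 3.
Q = P + 2*H + 6  [with P=3, H=0]  = 9
T = -3*H + V  [with H=0, V=4]  = 4
R = -3*T + 3*Q + 1  [with T=4, Q=9]  = 16
Without intervention: P = V - 3*H  [with V=4, H=0]  = 4; Q = P + 2*H + 6  [with P=4, H=0]  = 10; T = -3*H + V  [with H=0, V=4]  = 4; R = -3*T + 3*Q + 1  [with T=4, Q=10]  = 19.
Change = 16 − 19 = -3.

-3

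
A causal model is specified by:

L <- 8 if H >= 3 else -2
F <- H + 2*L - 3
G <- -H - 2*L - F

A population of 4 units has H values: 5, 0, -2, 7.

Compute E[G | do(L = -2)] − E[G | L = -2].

-7

Under do(L=-2), L's equation is replaced by L=-2 for every unit. Per-unit G: 1, 11, 15, -3. Mean = 6.
Observing L=-2 restricts to units where L's equation naturally yields -2: H ∈ {0, -2}. In that subpopulation G = 11, 15, mean 13.
Difference = 6 − 13 = -7.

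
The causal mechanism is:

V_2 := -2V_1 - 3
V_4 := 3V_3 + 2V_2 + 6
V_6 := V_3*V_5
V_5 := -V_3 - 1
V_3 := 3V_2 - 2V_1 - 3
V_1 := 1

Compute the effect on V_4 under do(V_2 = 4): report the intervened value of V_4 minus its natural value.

Under do(V_2=4), the mechanism V_2 := -2V_1 - 3 is discarded; V_2 is fixed at 4.
V_3 = 3V_2 - 2V_1 - 3  [with V_2=4, V_1=1]  = 7
V_4 = 3V_3 + 2V_2 + 6  [with V_3=7, V_2=4]  = 35
Without intervention: V_2 = -2V_1 - 3  [with V_1=1]  = -5; V_3 = 3V_2 - 2V_1 - 3  [with V_2=-5, V_1=1]  = -20; V_4 = 3V_3 + 2V_2 + 6  [with V_3=-20, V_2=-5]  = -64.
Change = 35 − (-64) = 99.

99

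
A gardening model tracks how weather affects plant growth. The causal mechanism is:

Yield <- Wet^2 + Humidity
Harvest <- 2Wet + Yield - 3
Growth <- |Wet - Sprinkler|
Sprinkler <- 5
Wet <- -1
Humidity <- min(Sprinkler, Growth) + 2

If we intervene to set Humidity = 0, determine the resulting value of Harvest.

Under do(Humidity=0), the mechanism Humidity <- min(Sprinkler, Growth) + 2 is discarded; Humidity is fixed at 0.
Yield = Wet^2 + Humidity  [with Wet=-1, Humidity=0]  = 1
Harvest = 2Wet + Yield - 3  [with Wet=-1, Yield=1]  = -4

-4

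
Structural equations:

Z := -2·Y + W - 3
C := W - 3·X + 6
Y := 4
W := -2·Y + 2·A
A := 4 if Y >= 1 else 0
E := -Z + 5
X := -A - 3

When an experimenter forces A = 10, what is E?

4

Under do(A=10), the mechanism A := 4 if Y >= 1 else 0 is discarded; A is fixed at 10.
W = -2·Y + 2·A  [with Y=4, A=10]  = 12
Z = -2·Y + W - 3  [with Y=4, W=12]  = 1
E = -Z + 5  [with Z=1]  = 4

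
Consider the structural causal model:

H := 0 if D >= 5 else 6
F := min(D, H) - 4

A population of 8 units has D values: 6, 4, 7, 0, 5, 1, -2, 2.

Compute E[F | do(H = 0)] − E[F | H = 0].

-0.25

The intervention sets H=0 in all 8 units regardless of D. Recomputing F per unit gives -4, -4, -4, -4, -4, -4, -6, -4; average -4.25.
Conditioning on H=0 selects the 3 unit(s) with D ∈ {6, 7, 5}. Their F values: -4, -4, -4. Mean = -4.
Difference = -4.25 − (-4) = -0.25.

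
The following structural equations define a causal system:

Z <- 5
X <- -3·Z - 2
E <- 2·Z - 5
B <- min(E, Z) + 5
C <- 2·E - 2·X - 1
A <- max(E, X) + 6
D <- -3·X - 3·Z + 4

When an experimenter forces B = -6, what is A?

Under do(B=-6), the mechanism B <- min(E, Z) + 5 is discarded; B is fixed at -6.
Since A is not a descendant of the intervened variable, it is unaffected.
X = -3·Z - 2  [with Z=5]  = -17
E = 2·Z - 5  [with Z=5]  = 5
A = max(E, X) + 6  [with E=5, X=-17]  = 11

11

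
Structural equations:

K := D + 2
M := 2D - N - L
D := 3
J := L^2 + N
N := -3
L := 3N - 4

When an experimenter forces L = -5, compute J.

do(L=-5) replaces the equation L := 3N - 4 with the constant L = -5.
J = L^2 + N  [with L=-5, N=-3]  = 22

22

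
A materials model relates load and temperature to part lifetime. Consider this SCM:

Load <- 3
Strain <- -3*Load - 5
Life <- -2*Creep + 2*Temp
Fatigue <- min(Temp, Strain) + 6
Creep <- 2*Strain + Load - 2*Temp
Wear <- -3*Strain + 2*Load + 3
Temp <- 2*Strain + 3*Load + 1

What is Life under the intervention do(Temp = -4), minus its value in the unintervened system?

The intervention breaks the incoming arrows to Temp: Temp <- 2*Strain + 3*Load + 1 no longer applies, and Temp = -4.
Strain = -3*Load - 5  [with Load=3]  = -14
Creep = 2*Strain + Load - 2*Temp  [with Strain=-14, Load=3, Temp=-4]  = -17
Life = -2*Creep + 2*Temp  [with Creep=-17, Temp=-4]  = 26
Without intervention: Strain = -3*Load - 5  [with Load=3]  = -14; Temp = 2*Strain + 3*Load + 1  [with Strain=-14, Load=3]  = -18; Creep = 2*Strain + Load - 2*Temp  [with Strain=-14, Load=3, Temp=-18]  = 11; Life = -2*Creep + 2*Temp  [with Creep=11, Temp=-18]  = -58.
Change = 26 − (-58) = 84.

84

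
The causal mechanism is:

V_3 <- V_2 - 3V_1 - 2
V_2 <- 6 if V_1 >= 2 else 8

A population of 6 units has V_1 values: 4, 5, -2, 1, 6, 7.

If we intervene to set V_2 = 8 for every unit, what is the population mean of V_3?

do(V_2=8) breaks V_2's dependence on V_1. With V_2=8 fixed, V_3 across the units is -6, -9, 12, 3, -12, -15, mean -4.5.

-4.5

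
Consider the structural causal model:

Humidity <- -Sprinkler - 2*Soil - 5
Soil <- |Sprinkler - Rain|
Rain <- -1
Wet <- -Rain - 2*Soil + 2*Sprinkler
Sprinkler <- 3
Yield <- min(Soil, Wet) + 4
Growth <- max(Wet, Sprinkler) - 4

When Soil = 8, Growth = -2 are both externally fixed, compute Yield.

Under do(Soil = 8, Growth = -2), each intervened variable's structural equation is replaced by its fixed value.
Wet = -Rain - 2*Soil + 2*Sprinkler  [with Rain=-1, Soil=8, Sprinkler=3]  = -9
Yield = min(Soil, Wet) + 4  [with Soil=8, Wet=-9]  = -5

-5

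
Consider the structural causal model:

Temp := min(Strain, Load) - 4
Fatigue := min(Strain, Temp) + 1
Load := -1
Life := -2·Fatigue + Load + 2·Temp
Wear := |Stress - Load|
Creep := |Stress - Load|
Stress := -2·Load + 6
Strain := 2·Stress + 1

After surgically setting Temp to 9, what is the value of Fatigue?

The intervention breaks the incoming arrows to Temp: Temp := min(Strain, Load) - 4 no longer applies, and Temp = 9.
Stress = -2·Load + 6  [with Load=-1]  = 8
Strain = 2·Stress + 1  [with Stress=8]  = 17
Fatigue = min(Strain, Temp) + 1  [with Strain=17, Temp=9]  = 10

10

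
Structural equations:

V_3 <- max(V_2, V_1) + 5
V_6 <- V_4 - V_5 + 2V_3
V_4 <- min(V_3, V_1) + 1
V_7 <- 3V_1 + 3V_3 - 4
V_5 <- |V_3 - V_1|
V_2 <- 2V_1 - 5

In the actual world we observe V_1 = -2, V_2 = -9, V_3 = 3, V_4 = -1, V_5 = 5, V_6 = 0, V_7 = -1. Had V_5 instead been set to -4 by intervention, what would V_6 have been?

9

The intervention breaks the incoming arrows to V_5: V_5 <- |V_3 - V_1| no longer applies, and V_5 = -4.
V_2 = 2V_1 - 5  [with V_1=-2]  = -9
V_3 = max(V_2, V_1) + 5  [with V_2=-9, V_1=-2]  = 3
V_4 = min(V_3, V_1) + 1  [with V_3=3, V_1=-2]  = -1
V_6 = V_4 - V_5 + 2V_3  [with V_4=-1, V_5=-4, V_3=3]  = 9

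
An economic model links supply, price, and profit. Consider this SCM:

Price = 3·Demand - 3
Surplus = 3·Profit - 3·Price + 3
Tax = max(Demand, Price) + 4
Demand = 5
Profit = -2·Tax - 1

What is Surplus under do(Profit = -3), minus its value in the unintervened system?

Intervening sets Profit = -3 and removes its equation (Profit = -2·Tax - 1).
Price = 3·Demand - 3  [with Demand=5]  = 12
Surplus = 3·Profit - 3·Price + 3  [with Profit=-3, Price=12]  = -42
Without intervention: Price = 3·Demand - 3  [with Demand=5]  = 12; Tax = max(Demand, Price) + 4  [with Demand=5, Price=12]  = 16; Profit = -2·Tax - 1  [with Tax=16]  = -33; Surplus = 3·Profit - 3·Price + 3  [with Profit=-33, Price=12]  = -132.
Change = -42 − (-132) = 90.

90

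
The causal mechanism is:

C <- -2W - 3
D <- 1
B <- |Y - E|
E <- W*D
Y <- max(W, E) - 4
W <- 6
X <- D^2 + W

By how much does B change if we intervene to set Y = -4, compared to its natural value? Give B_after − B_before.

Under do(Y=-4), the mechanism Y <- max(W, E) - 4 is discarded; Y is fixed at -4.
E = W*D  [with W=6, D=1]  = 6
B = |Y - E|  [with Y=-4, E=6]  = 10
Without intervention: E = W*D  [with W=6, D=1]  = 6; Y = max(W, E) - 4  [with W=6, E=6]  = 2; B = |Y - E|  [with Y=2, E=6]  = 4.
Change = 10 − 4 = 6.

6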